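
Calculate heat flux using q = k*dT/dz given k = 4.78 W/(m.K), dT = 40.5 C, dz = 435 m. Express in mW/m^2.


q = k * dT / dz * 1000
= 4.78 * 40.5 / 435 * 1000
= 0.445034 * 1000
= 445.0345 mW/m^2

445.0345


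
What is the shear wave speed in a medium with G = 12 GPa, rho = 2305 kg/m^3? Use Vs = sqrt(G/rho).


Convert G to Pa: G = 12e9 Pa
Compute G/rho = 12e9 / 2305 = 5206073.7527
Vs = sqrt(5206073.7527) = 2281.68 m/s

2281.68


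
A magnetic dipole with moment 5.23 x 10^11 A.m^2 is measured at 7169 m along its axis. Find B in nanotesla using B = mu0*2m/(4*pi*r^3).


m = 5.23 x 10^11 = 523000000000 A.m^2
2m = 1046000000000 A.m^2
r^3 = 7169^3 = 368447607809
B = (4pi*10^-7) * 1046000000000 / (4*pi * 368447607809) * 1e9
= 1314442.366262 / 4630049191701.95 * 1e9
= 283.8938 nT

283.8938


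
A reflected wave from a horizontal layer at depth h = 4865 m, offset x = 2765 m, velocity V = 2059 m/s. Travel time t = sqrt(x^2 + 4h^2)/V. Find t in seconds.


x^2 + 4h^2 = 2765^2 + 4*4865^2 = 7645225 + 94672900 = 102318125
sqrt(102318125) = 10115.2422
t = 10115.2422 / 2059 = 4.9127 s

4.9127


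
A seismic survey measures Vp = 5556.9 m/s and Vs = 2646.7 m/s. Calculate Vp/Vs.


Vp/Vs = 5556.9 / 2646.7
= 2.0996

2.0996


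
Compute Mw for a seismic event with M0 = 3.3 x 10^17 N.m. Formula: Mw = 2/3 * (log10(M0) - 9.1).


log10(M0) = log10(3.3 x 10^17) = 17.5185
Mw = 2/3 * (17.5185 - 9.1)
= 2/3 * 8.4185
= 5.61

5.61


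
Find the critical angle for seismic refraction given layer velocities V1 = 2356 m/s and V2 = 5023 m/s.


V1/V2 = 2356/5023 = 0.469042
theta_c = arcsin(0.469042) = 27.9722 degrees

27.9722


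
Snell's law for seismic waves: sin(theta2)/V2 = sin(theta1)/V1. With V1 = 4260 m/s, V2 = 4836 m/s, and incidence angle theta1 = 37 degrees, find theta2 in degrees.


sin(theta1) = sin(37 deg) = 0.601815
sin(theta2) = V2/V1 * sin(theta1) = 4836/4260 * 0.601815 = 0.683187
theta2 = arcsin(0.683187) = 43.0932 degrees

43.0932


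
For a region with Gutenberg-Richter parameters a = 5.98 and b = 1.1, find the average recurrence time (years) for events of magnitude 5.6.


log10(N) = 5.98 - 1.1*5.6 = -0.18
N = 10^-0.18 = 0.660693
T = 1/N = 1/0.660693 = 1.5136 years

1.5136


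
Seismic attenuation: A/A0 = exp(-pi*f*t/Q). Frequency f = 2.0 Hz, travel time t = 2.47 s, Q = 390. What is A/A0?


pi*f*t/Q = pi*2.0*2.47/390 = 0.039794
A/A0 = exp(-0.039794) = 0.960988

0.960988


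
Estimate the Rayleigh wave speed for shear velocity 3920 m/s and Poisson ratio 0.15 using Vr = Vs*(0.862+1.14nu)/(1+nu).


Numerator factor = 0.862 + 1.14*0.15 = 1.033
Denominator = 1 + 0.15 = 1.15
Vr = 3920 * 1.033 / 1.15 = 3521.18 m/s

3521.18


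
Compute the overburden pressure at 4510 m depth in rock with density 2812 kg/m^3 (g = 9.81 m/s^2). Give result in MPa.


P = rho * g * z / 1e6
= 2812 * 9.81 * 4510 / 1e6
= 124411597.2 / 1e6
= 124.4116 MPa

124.4116


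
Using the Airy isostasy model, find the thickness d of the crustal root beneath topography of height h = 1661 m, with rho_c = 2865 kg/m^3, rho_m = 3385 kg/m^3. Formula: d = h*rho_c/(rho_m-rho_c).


rho_m - rho_c = 3385 - 2865 = 520
d = 1661 * 2865 / 520
= 4758765 / 520
= 9151.47 m

9151.47


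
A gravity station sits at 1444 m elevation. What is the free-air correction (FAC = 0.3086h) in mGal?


FAC = 0.3086 * h
= 0.3086 * 1444
= 445.6184 mGal

445.6184


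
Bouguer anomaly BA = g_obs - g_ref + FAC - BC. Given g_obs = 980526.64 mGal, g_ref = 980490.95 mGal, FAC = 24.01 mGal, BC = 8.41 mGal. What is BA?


BA = g_obs - g_ref + FAC - BC
= 980526.64 - 980490.95 + 24.01 - 8.41
= 51.29 mGal

51.29


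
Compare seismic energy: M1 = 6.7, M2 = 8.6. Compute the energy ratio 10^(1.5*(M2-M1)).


M2 - M1 = 8.6 - 6.7 = 1.9
1.5 * 1.9 = 2.85
ratio = 10^2.85 = 707.95

707.95


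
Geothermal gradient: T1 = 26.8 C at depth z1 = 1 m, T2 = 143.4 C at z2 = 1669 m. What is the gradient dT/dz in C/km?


dT = 143.4 - 26.8 = 116.6 C
dz = 1669 - 1 = 1668 m
gradient = dT/dz * 1000 = 116.6/1668 * 1000 = 69.9041 C/km

69.9041


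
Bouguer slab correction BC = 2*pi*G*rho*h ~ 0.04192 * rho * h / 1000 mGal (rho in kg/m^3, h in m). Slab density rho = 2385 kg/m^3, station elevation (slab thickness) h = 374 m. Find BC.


BC = 0.04192 * rho * h / 1000
= 0.04192 * 2385 * 374 / 1000
= 37.3922 mGal

37.3922


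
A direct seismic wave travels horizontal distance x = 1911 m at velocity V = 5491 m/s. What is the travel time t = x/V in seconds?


t = x / V
= 1911 / 5491
= 0.348 s

0.348


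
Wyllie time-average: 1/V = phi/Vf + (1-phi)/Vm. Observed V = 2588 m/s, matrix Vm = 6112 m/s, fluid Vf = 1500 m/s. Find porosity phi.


1/V - 1/Vm = 1/2588 - 1/6112 = 0.00022279
1/Vf - 1/Vm = 1/1500 - 1/6112 = 0.00050305
phi = 0.00022279 / 0.00050305 = 0.4429

0.4429


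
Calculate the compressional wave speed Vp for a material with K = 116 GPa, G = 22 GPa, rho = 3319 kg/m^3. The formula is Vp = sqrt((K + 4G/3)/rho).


First compute the effective modulus:
K + 4G/3 = 116e9 + 4*22e9/3 = 145333333333.33 Pa
Then divide by density:
145333333333.33 / 3319 = 43788289.6455 Pa/(kg/m^3)
Take the square root:
Vp = sqrt(43788289.6455) = 6617.27 m/s

6617.27


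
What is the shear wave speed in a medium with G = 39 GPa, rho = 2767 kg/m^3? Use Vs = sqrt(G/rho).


Convert G to Pa: G = 39e9 Pa
Compute G/rho = 39e9 / 2767 = 14094687.3871
Vs = sqrt(14094687.3871) = 3754.29 m/s

3754.29


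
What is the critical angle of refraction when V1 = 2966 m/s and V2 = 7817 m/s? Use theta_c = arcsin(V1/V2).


V1/V2 = 2966/7817 = 0.379429
theta_c = arcsin(0.379429) = 22.2983 degrees

22.2983


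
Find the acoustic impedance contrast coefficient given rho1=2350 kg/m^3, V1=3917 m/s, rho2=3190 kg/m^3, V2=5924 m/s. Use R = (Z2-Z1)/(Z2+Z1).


Z1 = 2350 * 3917 = 9204950
Z2 = 3190 * 5924 = 18897560
R = (18897560 - 9204950) / (18897560 + 9204950) = 9692610 / 28102510 = 0.3449

0.3449


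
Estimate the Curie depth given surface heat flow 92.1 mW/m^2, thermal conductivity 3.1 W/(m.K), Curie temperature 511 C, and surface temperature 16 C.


T_Curie - T_surf = 511 - 16 = 495 C
Convert q to W/m^2: 92.1 mW/m^2 = 0.0921 W/m^2
d = 495 * 3.1 / 0.0921 = 16661.24 m

16661.24


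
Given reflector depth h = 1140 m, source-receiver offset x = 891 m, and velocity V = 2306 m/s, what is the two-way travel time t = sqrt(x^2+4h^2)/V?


x^2 + 4h^2 = 891^2 + 4*1140^2 = 793881 + 5198400 = 5992281
sqrt(5992281) = 2447.9136
t = 2447.9136 / 2306 = 1.0615 s

1.0615


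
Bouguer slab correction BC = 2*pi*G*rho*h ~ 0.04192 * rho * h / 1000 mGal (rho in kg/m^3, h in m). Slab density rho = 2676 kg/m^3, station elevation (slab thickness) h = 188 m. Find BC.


BC = 0.04192 * rho * h / 1000
= 0.04192 * 2676 * 188 / 1000
= 21.0894 mGal

21.0894


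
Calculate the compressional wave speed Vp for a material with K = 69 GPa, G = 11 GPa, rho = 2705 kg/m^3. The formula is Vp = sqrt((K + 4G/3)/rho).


First compute the effective modulus:
K + 4G/3 = 69e9 + 4*11e9/3 = 83666666666.67 Pa
Then divide by density:
83666666666.67 / 2705 = 30930375.8472 Pa/(kg/m^3)
Take the square root:
Vp = sqrt(30930375.8472) = 5561.51 m/s

5561.51


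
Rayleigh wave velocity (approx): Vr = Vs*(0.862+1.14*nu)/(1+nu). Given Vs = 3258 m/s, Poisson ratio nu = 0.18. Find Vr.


Numerator factor = 0.862 + 1.14*0.18 = 1.0672
Denominator = 1 + 0.18 = 1.18
Vr = 3258 * 1.0672 / 1.18 = 2946.56 m/s

2946.56


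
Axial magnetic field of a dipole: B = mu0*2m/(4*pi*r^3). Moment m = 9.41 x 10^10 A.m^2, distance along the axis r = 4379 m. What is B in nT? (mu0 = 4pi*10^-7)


m = 9.41 x 10^10 = 94100000000 A.m^2
2m = 188200000000 A.m^2
r^3 = 4379^3 = 83970131939
B = (4pi*10^-7) * 188200000000 / (4*pi * 83970131939) * 1e9
= 236499.094962 / 1055199798482.11 * 1e9
= 224.1273 nT

224.1273


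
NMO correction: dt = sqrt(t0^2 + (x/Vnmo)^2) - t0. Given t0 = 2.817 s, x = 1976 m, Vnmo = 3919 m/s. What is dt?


x/Vnmo = 1976/3919 = 0.50421
(x/Vnmo)^2 = 0.254228
t0^2 = 7.935489
sqrt(7.935489 + 0.254228) = 2.861768
dt = 2.861768 - 2.817 = 0.044768

0.044768


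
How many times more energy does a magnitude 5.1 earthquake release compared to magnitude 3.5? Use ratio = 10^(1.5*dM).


M2 - M1 = 5.1 - 3.5 = 1.6
1.5 * 1.6 = 2.4
ratio = 10^2.4 = 251.19

251.19


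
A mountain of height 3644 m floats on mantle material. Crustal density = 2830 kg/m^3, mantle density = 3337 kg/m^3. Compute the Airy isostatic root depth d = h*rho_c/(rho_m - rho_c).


rho_m - rho_c = 3337 - 2830 = 507
d = 3644 * 2830 / 507
= 10312520 / 507
= 20340.28 m

20340.28


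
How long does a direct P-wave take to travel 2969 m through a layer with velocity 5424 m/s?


t = x / V
= 2969 / 5424
= 0.5474 s

0.5474


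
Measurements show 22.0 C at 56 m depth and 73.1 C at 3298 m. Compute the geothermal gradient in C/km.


dT = 73.1 - 22.0 = 51.1 C
dz = 3298 - 56 = 3242 m
gradient = dT/dz * 1000 = 51.1/3242 * 1000 = 15.7619 C/km

15.7619


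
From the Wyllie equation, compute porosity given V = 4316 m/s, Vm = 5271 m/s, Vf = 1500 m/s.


1/V - 1/Vm = 1/4316 - 1/5271 = 4.198e-05
1/Vf - 1/Vm = 1/1500 - 1/5271 = 0.00047695
phi = 4.198e-05 / 0.00047695 = 0.088

0.088


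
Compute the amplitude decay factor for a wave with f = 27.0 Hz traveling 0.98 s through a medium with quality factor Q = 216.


pi*f*t/Q = pi*27.0*0.98/216 = 0.384845
A/A0 = exp(-0.384845) = 0.680556

0.680556


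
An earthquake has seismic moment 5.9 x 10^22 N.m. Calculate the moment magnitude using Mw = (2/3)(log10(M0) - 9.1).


log10(M0) = log10(5.9 x 10^22) = 22.7709
Mw = 2/3 * (22.7709 - 9.1)
= 2/3 * 13.6709
= 9.11

9.11


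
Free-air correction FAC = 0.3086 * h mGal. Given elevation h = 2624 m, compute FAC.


FAC = 0.3086 * h
= 0.3086 * 2624
= 809.7664 mGal

809.7664


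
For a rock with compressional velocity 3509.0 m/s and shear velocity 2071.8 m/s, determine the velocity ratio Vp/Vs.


Vp/Vs = 3509.0 / 2071.8
= 1.6937

1.6937


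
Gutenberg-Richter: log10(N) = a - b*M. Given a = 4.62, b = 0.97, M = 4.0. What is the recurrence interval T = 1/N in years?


log10(N) = 4.62 - 0.97*4.0 = 0.74
N = 10^0.74 = 5.495409
T = 1/N = 1/5.495409 = 0.182 years

0.182


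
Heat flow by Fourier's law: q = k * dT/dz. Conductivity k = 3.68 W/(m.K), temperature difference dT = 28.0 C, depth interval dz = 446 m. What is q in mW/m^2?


q = k * dT / dz * 1000
= 3.68 * 28.0 / 446 * 1000
= 0.231031 * 1000
= 231.0314 mW/m^2

231.0314


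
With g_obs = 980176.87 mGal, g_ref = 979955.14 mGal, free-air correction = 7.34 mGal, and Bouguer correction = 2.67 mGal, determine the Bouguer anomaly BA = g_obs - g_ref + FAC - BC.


BA = g_obs - g_ref + FAC - BC
= 980176.87 - 979955.14 + 7.34 - 2.67
= 226.4 mGal

226.4


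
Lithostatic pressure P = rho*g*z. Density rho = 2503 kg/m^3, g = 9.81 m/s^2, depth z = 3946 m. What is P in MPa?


P = rho * g * z / 1e6
= 2503 * 9.81 * 3946 / 1e6
= 96891780.78 / 1e6
= 96.8918 MPa

96.8918


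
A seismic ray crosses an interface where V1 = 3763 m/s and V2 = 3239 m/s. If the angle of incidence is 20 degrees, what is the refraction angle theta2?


sin(theta1) = sin(20 deg) = 0.34202
sin(theta2) = V2/V1 * sin(theta1) = 3239/3763 * 0.34202 = 0.294394
theta2 = arcsin(0.294394) = 17.1212 degrees

17.1212


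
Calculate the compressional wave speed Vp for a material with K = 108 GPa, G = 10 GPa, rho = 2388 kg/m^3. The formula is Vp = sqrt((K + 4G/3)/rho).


First compute the effective modulus:
K + 4G/3 = 108e9 + 4*10e9/3 = 121333333333.33 Pa
Then divide by density:
121333333333.33 / 2388 = 50809603.5734 Pa/(kg/m^3)
Take the square root:
Vp = sqrt(50809603.5734) = 7128.09 m/s

7128.09


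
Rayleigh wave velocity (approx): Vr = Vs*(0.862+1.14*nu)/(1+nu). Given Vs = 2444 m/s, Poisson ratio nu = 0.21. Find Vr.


Numerator factor = 0.862 + 1.14*0.21 = 1.1014
Denominator = 1 + 0.21 = 1.21
Vr = 2444 * 1.1014 / 1.21 = 2224.65 m/s

2224.65


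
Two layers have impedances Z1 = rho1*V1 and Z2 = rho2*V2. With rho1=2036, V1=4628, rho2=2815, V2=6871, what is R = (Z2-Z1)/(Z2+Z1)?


Z1 = 2036 * 4628 = 9422608
Z2 = 2815 * 6871 = 19341865
R = (19341865 - 9422608) / (19341865 + 9422608) = 9919257 / 28764473 = 0.3448

0.3448


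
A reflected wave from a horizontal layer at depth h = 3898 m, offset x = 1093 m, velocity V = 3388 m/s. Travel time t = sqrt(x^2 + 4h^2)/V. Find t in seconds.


x^2 + 4h^2 = 1093^2 + 4*3898^2 = 1194649 + 60777616 = 61972265
sqrt(61972265) = 7872.2465
t = 7872.2465 / 3388 = 2.3236 s

2.3236


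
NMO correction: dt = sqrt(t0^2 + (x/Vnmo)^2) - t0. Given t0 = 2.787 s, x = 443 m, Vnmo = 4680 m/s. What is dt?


x/Vnmo = 443/4680 = 0.094658
(x/Vnmo)^2 = 0.00896
t0^2 = 7.767369
sqrt(7.767369 + 0.00896) = 2.788607
dt = 2.788607 - 2.787 = 0.001607

0.001607


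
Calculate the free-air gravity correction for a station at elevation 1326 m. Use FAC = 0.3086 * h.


FAC = 0.3086 * h
= 0.3086 * 1326
= 409.2036 mGal

409.2036


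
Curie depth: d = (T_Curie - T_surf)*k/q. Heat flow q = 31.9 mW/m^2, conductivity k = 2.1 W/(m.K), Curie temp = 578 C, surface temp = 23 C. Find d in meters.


T_Curie - T_surf = 578 - 23 = 555 C
Convert q to W/m^2: 31.9 mW/m^2 = 0.0319 W/m^2
d = 555 * 2.1 / 0.0319 = 36536.05 m

36536.05


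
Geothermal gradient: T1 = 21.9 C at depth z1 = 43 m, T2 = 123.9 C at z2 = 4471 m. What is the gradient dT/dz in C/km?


dT = 123.9 - 21.9 = 102.0 C
dz = 4471 - 43 = 4428 m
gradient = dT/dz * 1000 = 102.0/4428 * 1000 = 23.0352 C/km

23.0352


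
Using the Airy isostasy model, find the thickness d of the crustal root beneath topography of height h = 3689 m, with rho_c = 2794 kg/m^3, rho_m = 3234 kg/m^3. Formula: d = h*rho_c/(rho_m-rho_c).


rho_m - rho_c = 3234 - 2794 = 440
d = 3689 * 2794 / 440
= 10307066 / 440
= 23425.15 m

23425.15


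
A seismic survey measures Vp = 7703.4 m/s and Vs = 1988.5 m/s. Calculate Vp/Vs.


Vp/Vs = 7703.4 / 1988.5
= 3.874

3.874


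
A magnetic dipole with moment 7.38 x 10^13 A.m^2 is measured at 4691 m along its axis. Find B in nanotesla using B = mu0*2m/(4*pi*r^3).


m = 7.38 x 10^13 = 73800000000000 A.m^2
2m = 147600000000000 A.m^2
r^3 = 4691^3 = 103227711371
B = (4pi*10^-7) * 147600000000000 / (4*pi * 103227711371) * 1e9
= 185479630.267941 / 1297197678760.08 * 1e9
= 142984.8614 nT

142984.8614


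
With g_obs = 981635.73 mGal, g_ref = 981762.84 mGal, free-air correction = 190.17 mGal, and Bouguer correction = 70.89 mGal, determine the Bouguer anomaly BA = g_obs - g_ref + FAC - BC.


BA = g_obs - g_ref + FAC - BC
= 981635.73 - 981762.84 + 190.17 - 70.89
= -7.83 mGal

-7.83


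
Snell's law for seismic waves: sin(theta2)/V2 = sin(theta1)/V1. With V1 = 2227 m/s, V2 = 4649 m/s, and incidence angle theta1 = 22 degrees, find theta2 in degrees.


sin(theta1) = sin(22 deg) = 0.374607
sin(theta2) = V2/V1 * sin(theta1) = 4649/2227 * 0.374607 = 0.782014
theta2 = arcsin(0.782014) = 51.4454 degrees

51.4454


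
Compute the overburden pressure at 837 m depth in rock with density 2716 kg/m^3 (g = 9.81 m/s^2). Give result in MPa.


P = rho * g * z / 1e6
= 2716 * 9.81 * 837 / 1e6
= 22300994.52 / 1e6
= 22.301 MPa

22.301


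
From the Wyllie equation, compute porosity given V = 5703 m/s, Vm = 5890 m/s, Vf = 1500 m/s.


1/V - 1/Vm = 1/5703 - 1/5890 = 5.57e-06
1/Vf - 1/Vm = 1/1500 - 1/5890 = 0.00049689
phi = 5.57e-06 / 0.00049689 = 0.0112

0.0112


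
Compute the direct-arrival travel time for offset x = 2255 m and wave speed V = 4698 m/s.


t = x / V
= 2255 / 4698
= 0.48 s

0.48


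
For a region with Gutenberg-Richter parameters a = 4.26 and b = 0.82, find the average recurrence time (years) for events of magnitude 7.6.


log10(N) = 4.26 - 0.82*7.6 = -1.972
N = 10^-1.972 = 0.010666
T = 1/N = 1/0.010666 = 93.7562 years

93.7562


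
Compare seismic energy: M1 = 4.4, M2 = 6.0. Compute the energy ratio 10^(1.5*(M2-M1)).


M2 - M1 = 6.0 - 4.4 = 1.6
1.5 * 1.6 = 2.4
ratio = 10^2.4 = 251.19

251.19


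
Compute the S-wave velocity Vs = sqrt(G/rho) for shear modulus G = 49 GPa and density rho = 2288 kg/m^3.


Convert G to Pa: G = 49e9 Pa
Compute G/rho = 49e9 / 2288 = 21416083.9161
Vs = sqrt(21416083.9161) = 4627.75 m/s

4627.75


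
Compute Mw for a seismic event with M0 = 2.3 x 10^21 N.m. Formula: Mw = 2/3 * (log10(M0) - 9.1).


log10(M0) = log10(2.3 x 10^21) = 21.3617
Mw = 2/3 * (21.3617 - 9.1)
= 2/3 * 12.2617
= 8.17

8.17


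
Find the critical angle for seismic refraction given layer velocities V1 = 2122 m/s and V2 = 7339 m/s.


V1/V2 = 2122/7339 = 0.28914
theta_c = arcsin(0.28914) = 16.8065 degrees

16.8065


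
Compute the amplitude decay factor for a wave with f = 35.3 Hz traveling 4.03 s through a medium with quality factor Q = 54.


pi*f*t/Q = pi*35.3*4.03/54 = 8.276293
A/A0 = exp(-8.276293) = 0.000254

2.540000e-04


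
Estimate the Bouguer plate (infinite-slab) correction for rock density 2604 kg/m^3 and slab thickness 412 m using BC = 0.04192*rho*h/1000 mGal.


BC = 0.04192 * rho * h / 1000
= 0.04192 * 2604 * 412 / 1000
= 44.9738 mGal

44.9738


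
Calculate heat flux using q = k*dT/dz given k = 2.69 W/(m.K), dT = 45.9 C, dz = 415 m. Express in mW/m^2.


q = k * dT / dz * 1000
= 2.69 * 45.9 / 415 * 1000
= 0.29752 * 1000
= 297.5205 mW/m^2

297.5205


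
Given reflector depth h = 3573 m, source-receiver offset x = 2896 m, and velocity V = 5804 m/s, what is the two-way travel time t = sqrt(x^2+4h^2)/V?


x^2 + 4h^2 = 2896^2 + 4*3573^2 = 8386816 + 51065316 = 59452132
sqrt(59452132) = 7710.5209
t = 7710.5209 / 5804 = 1.3285 s

1.3285


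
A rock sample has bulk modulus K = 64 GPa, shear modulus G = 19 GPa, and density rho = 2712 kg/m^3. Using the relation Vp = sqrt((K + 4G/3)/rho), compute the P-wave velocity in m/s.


First compute the effective modulus:
K + 4G/3 = 64e9 + 4*19e9/3 = 89333333333.33 Pa
Then divide by density:
89333333333.33 / 2712 = 32940019.6657 Pa/(kg/m^3)
Take the square root:
Vp = sqrt(32940019.6657) = 5739.34 m/s

5739.34


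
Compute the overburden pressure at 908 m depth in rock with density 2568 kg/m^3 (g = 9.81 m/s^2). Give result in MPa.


P = rho * g * z / 1e6
= 2568 * 9.81 * 908 / 1e6
= 22874408.64 / 1e6
= 22.8744 MPa

22.8744


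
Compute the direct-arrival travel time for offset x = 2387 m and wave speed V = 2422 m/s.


t = x / V
= 2387 / 2422
= 0.9855 s

0.9855


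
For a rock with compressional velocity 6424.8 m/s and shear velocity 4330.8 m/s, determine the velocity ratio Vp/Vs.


Vp/Vs = 6424.8 / 4330.8
= 1.4835

1.4835


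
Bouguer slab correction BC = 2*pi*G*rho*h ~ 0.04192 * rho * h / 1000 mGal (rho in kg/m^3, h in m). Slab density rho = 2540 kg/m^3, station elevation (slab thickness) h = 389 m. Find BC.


BC = 0.04192 * rho * h / 1000
= 0.04192 * 2540 * 389 / 1000
= 41.4195 mGal

41.4195


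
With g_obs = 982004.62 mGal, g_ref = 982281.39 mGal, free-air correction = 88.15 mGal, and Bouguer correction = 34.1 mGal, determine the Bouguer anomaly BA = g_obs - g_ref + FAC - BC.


BA = g_obs - g_ref + FAC - BC
= 982004.62 - 982281.39 + 88.15 - 34.1
= -222.72 mGal

-222.72


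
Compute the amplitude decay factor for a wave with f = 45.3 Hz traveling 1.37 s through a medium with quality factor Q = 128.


pi*f*t/Q = pi*45.3*1.37/128 = 1.523206
A/A0 = exp(-1.523206) = 0.218012

0.218012


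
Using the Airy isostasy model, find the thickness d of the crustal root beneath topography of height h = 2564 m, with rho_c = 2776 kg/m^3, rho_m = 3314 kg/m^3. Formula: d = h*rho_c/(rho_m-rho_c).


rho_m - rho_c = 3314 - 2776 = 538
d = 2564 * 2776 / 538
= 7117664 / 538
= 13229.86 m

13229.86


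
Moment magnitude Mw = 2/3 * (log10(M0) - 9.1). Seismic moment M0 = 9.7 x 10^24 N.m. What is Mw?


log10(M0) = log10(9.7 x 10^24) = 24.9868
Mw = 2/3 * (24.9868 - 9.1)
= 2/3 * 15.8868
= 10.59

10.59


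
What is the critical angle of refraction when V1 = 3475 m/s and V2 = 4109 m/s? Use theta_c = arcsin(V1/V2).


V1/V2 = 3475/4109 = 0.845705
theta_c = arcsin(0.845705) = 57.7475 degrees

57.7475


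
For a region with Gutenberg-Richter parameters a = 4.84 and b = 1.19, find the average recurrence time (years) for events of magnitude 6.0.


log10(N) = 4.84 - 1.19*6.0 = -2.3
N = 10^-2.3 = 0.005012
T = 1/N = 1/0.005012 = 199.5262 years

199.5262


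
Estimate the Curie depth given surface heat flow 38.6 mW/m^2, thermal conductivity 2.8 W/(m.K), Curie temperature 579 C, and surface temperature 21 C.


T_Curie - T_surf = 579 - 21 = 558 C
Convert q to W/m^2: 38.6 mW/m^2 = 0.0386 W/m^2
d = 558 * 2.8 / 0.0386 = 40476.68 m

40476.68


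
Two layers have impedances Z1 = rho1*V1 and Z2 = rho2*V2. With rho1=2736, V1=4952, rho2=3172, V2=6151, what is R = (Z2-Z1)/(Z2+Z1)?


Z1 = 2736 * 4952 = 13548672
Z2 = 3172 * 6151 = 19510972
R = (19510972 - 13548672) / (19510972 + 13548672) = 5962300 / 33059644 = 0.1803

0.1803


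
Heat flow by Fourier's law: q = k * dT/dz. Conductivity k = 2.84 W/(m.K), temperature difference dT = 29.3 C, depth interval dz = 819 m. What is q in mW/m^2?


q = k * dT / dz * 1000
= 2.84 * 29.3 / 819 * 1000
= 0.101602 * 1000
= 101.602 mW/m^2

101.602


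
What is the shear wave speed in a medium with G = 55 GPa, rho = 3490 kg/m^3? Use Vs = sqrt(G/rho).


Convert G to Pa: G = 55e9 Pa
Compute G/rho = 55e9 / 3490 = 15759312.3209
Vs = sqrt(15759312.3209) = 3969.8 m/s

3969.8


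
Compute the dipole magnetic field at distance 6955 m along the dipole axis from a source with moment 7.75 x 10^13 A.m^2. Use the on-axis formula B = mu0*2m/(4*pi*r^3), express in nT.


m = 7.75 x 10^13 = 77500000000000 A.m^2
2m = 155000000000000 A.m^2
r^3 = 6955^3 = 336427433875
B = (4pi*10^-7) * 155000000000000 / (4*pi * 336427433875) * 1e9
= 194778744.522567 / 4227671818911.06 * 1e9
= 46072.3426 nT

46072.3426


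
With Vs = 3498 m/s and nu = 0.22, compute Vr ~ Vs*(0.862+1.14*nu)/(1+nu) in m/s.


Numerator factor = 0.862 + 1.14*0.22 = 1.1128
Denominator = 1 + 0.22 = 1.22
Vr = 3498 * 1.1128 / 1.22 = 3190.63 m/s

3190.63


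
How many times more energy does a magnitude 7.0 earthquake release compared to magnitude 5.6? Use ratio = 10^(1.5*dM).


M2 - M1 = 7.0 - 5.6 = 1.4
1.5 * 1.4 = 2.1
ratio = 10^2.1 = 125.89

125.89


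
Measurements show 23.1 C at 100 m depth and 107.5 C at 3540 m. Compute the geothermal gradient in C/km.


dT = 107.5 - 23.1 = 84.4 C
dz = 3540 - 100 = 3440 m
gradient = dT/dz * 1000 = 84.4/3440 * 1000 = 24.5349 C/km

24.5349


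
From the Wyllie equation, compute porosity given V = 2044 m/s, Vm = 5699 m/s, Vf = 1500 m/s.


1/V - 1/Vm = 1/2044 - 1/5699 = 0.00031377
1/Vf - 1/Vm = 1/1500 - 1/5699 = 0.0004912
phi = 0.00031377 / 0.0004912 = 0.6388

0.6388


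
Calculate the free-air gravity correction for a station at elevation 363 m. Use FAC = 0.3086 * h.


FAC = 0.3086 * h
= 0.3086 * 363
= 112.0218 mGal

112.0218


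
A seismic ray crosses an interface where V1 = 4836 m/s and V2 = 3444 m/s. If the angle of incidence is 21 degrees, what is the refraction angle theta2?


sin(theta1) = sin(21 deg) = 0.358368
sin(theta2) = V2/V1 * sin(theta1) = 3444/4836 * 0.358368 = 0.255215
theta2 = arcsin(0.255215) = 14.7863 degrees

14.7863


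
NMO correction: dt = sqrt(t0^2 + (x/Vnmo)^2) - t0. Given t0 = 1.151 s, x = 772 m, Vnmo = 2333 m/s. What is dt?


x/Vnmo = 772/2333 = 0.330904
(x/Vnmo)^2 = 0.109498
t0^2 = 1.324801
sqrt(1.324801 + 0.109498) = 1.197622
dt = 1.197622 - 1.151 = 0.046622

0.046622


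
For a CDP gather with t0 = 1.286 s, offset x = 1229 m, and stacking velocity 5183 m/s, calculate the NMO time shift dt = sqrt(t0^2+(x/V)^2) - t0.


x/Vnmo = 1229/5183 = 0.237121
(x/Vnmo)^2 = 0.056227
t0^2 = 1.653796
sqrt(1.653796 + 0.056227) = 1.307678
dt = 1.307678 - 1.286 = 0.021678

0.021678


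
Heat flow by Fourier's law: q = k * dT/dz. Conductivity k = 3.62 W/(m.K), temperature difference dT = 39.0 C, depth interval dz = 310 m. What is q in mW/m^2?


q = k * dT / dz * 1000
= 3.62 * 39.0 / 310 * 1000
= 0.455419 * 1000
= 455.4194 mW/m^2

455.4194


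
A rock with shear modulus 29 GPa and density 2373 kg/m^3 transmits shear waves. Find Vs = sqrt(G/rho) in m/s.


Convert G to Pa: G = 29e9 Pa
Compute G/rho = 29e9 / 2373 = 12220817.5306
Vs = sqrt(12220817.5306) = 3495.83 m/s

3495.83


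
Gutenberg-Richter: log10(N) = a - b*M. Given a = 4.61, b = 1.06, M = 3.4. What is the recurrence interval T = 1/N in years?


log10(N) = 4.61 - 1.06*3.4 = 1.006
N = 10^1.006 = 10.139114
T = 1/N = 1/10.139114 = 0.0986 years

0.0986


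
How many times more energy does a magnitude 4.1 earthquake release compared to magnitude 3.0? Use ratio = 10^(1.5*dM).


M2 - M1 = 4.1 - 3.0 = 1.1
1.5 * 1.1 = 1.65
ratio = 10^1.65 = 44.67

44.67


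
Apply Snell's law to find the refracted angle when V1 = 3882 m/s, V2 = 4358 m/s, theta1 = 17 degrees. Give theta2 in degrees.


sin(theta1) = sin(17 deg) = 0.292372
sin(theta2) = V2/V1 * sin(theta1) = 4358/3882 * 0.292372 = 0.328222
theta2 = arcsin(0.328222) = 19.1609 degrees

19.1609


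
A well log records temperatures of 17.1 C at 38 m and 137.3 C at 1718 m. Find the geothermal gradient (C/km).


dT = 137.3 - 17.1 = 120.2 C
dz = 1718 - 38 = 1680 m
gradient = dT/dz * 1000 = 120.2/1680 * 1000 = 71.5476 C/km

71.5476


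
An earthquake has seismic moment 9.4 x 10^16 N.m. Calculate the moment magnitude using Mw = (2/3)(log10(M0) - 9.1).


log10(M0) = log10(9.4 x 10^16) = 16.9731
Mw = 2/3 * (16.9731 - 9.1)
= 2/3 * 7.8731
= 5.25

5.25


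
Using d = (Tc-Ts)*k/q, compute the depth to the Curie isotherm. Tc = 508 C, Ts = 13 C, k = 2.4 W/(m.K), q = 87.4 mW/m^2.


T_Curie - T_surf = 508 - 13 = 495 C
Convert q to W/m^2: 87.4 mW/m^2 = 0.0874 W/m^2
d = 495 * 2.4 / 0.0874 = 13592.68 m

13592.68


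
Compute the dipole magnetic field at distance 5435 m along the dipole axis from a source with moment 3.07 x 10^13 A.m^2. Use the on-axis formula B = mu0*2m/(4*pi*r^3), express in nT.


m = 3.07 x 10^13 = 30700000000000 A.m^2
2m = 61400000000000 A.m^2
r^3 = 5435^3 = 160545687875
B = (4pi*10^-7) * 61400000000000 / (4*pi * 160545687875) * 1e9
= 77157515.572165 / 2017476614374.48 * 1e9
= 38244.565 nT

38244.565


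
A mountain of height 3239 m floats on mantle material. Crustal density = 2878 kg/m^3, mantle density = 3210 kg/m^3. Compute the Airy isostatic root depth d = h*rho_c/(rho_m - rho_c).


rho_m - rho_c = 3210 - 2878 = 332
d = 3239 * 2878 / 332
= 9321842 / 332
= 28077.84 m

28077.84


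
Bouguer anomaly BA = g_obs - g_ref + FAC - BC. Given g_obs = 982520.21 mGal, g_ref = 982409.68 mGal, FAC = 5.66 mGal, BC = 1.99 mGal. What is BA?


BA = g_obs - g_ref + FAC - BC
= 982520.21 - 982409.68 + 5.66 - 1.99
= 114.2 mGal

114.2


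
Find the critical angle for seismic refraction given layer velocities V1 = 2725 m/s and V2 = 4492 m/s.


V1/V2 = 2725/4492 = 0.606634
theta_c = arcsin(0.606634) = 37.3465 degrees

37.3465


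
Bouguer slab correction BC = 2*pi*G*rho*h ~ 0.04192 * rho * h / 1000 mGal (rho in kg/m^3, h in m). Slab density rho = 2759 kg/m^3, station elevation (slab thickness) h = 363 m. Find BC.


BC = 0.04192 * rho * h / 1000
= 0.04192 * 2759 * 363 / 1000
= 41.9836 mGal

41.9836


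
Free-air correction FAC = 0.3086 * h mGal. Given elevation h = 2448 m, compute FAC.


FAC = 0.3086 * h
= 0.3086 * 2448
= 755.4528 mGal

755.4528


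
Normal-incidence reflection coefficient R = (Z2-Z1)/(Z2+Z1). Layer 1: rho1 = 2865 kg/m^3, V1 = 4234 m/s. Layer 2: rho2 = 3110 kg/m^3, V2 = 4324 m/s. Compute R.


Z1 = 2865 * 4234 = 12130410
Z2 = 3110 * 4324 = 13447640
R = (13447640 - 12130410) / (13447640 + 12130410) = 1317230 / 25578050 = 0.0515

0.0515


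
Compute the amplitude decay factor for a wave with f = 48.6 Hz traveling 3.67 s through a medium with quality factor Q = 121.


pi*f*t/Q = pi*48.6*3.67/121 = 4.630915
A/A0 = exp(-4.630915) = 0.009746

0.009746


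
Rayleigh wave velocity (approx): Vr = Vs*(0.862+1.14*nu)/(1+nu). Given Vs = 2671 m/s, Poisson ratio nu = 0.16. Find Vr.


Numerator factor = 0.862 + 1.14*0.16 = 1.0444
Denominator = 1 + 0.16 = 1.16
Vr = 2671 * 1.0444 / 1.16 = 2404.82 m/s

2404.82


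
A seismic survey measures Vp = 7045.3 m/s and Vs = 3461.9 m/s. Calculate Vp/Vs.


Vp/Vs = 7045.3 / 3461.9
= 2.0351

2.0351


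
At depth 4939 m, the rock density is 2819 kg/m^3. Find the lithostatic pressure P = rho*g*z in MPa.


P = rho * g * z / 1e6
= 2819 * 9.81 * 4939 / 1e6
= 136585032.21 / 1e6
= 136.585 MPa

136.585


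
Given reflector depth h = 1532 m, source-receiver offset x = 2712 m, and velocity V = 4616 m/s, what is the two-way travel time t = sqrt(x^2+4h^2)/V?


x^2 + 4h^2 = 2712^2 + 4*1532^2 = 7354944 + 9388096 = 16743040
sqrt(16743040) = 4091.826
t = 4091.826 / 4616 = 0.8864 s

0.8864


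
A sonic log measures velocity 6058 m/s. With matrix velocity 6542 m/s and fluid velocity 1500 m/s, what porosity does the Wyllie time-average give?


1/V - 1/Vm = 1/6058 - 1/6542 = 1.221e-05
1/Vf - 1/Vm = 1/1500 - 1/6542 = 0.00051381
phi = 1.221e-05 / 0.00051381 = 0.0238

0.0238


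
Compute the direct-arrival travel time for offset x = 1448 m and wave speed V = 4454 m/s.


t = x / V
= 1448 / 4454
= 0.3251 s

0.3251


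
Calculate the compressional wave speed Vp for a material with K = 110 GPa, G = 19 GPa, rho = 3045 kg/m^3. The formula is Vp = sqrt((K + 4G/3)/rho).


First compute the effective modulus:
K + 4G/3 = 110e9 + 4*19e9/3 = 135333333333.33 Pa
Then divide by density:
135333333333.33 / 3045 = 44444444.4444 Pa/(kg/m^3)
Take the square root:
Vp = sqrt(44444444.4444) = 6666.67 m/s

6666.67


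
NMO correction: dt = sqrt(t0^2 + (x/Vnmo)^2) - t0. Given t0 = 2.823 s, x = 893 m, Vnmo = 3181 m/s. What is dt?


x/Vnmo = 893/3181 = 0.280729
(x/Vnmo)^2 = 0.078809
t0^2 = 7.969329
sqrt(7.969329 + 0.078809) = 2.836924
dt = 2.836924 - 2.823 = 0.013924

0.013924


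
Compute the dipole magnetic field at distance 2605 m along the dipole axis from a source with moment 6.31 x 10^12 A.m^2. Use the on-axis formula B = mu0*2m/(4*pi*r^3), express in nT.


m = 6.31 x 10^12 = 6310000000000 A.m^2
2m = 12620000000000 A.m^2
r^3 = 2605^3 = 17677595125
B = (4pi*10^-7) * 12620000000000 / (4*pi * 17677595125) * 1e9
= 15858759.715321 / 222143211911.34 * 1e9
= 71389.8011 nT

71389.8011


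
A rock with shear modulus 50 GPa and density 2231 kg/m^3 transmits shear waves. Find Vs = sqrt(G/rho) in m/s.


Convert G to Pa: G = 50e9 Pa
Compute G/rho = 50e9 / 2231 = 22411474.675
Vs = sqrt(22411474.675) = 4734.08 m/s

4734.08


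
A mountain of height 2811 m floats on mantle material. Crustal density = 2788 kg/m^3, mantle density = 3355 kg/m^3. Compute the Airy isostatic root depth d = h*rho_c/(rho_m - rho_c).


rho_m - rho_c = 3355 - 2788 = 567
d = 2811 * 2788 / 567
= 7837068 / 567
= 13821.99 m

13821.99


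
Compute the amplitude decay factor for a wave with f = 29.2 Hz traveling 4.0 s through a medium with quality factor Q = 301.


pi*f*t/Q = pi*29.2*4.0/301 = 1.219063
A/A0 = exp(-1.219063) = 0.295507

0.295507


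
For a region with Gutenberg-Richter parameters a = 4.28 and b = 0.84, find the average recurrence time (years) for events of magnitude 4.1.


log10(N) = 4.28 - 0.84*4.1 = 0.836
N = 10^0.836 = 6.854882
T = 1/N = 1/6.854882 = 0.1459 years

0.1459


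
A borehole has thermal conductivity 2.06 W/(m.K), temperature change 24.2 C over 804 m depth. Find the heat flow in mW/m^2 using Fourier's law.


q = k * dT / dz * 1000
= 2.06 * 24.2 / 804 * 1000
= 0.062005 * 1000
= 62.005 mW/m^2

62.005


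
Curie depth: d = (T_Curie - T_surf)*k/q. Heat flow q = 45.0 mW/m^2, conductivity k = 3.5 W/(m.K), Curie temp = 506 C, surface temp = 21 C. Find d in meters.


T_Curie - T_surf = 506 - 21 = 485 C
Convert q to W/m^2: 45.0 mW/m^2 = 0.045 W/m^2
d = 485 * 3.5 / 0.045 = 37722.22 m

37722.22


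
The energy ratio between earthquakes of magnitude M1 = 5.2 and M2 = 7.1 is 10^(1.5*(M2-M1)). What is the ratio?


M2 - M1 = 7.1 - 5.2 = 1.9
1.5 * 1.9 = 2.85
ratio = 10^2.85 = 707.95

707.95


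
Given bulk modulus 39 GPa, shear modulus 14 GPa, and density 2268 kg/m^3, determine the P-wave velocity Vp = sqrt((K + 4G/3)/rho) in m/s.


First compute the effective modulus:
K + 4G/3 = 39e9 + 4*14e9/3 = 57666666666.67 Pa
Then divide by density:
57666666666.67 / 2268 = 25426219.8707 Pa/(kg/m^3)
Take the square root:
Vp = sqrt(25426219.8707) = 5042.44 m/s

5042.44


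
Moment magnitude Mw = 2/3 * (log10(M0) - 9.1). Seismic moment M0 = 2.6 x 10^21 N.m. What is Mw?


log10(M0) = log10(2.6 x 10^21) = 21.415
Mw = 2/3 * (21.415 - 9.1)
= 2/3 * 12.315
= 8.21

8.21


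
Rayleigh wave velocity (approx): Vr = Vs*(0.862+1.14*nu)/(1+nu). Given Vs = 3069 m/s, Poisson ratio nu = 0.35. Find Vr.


Numerator factor = 0.862 + 1.14*0.35 = 1.261
Denominator = 1 + 0.35 = 1.35
Vr = 3069 * 1.261 / 1.35 = 2866.67 m/s

2866.67


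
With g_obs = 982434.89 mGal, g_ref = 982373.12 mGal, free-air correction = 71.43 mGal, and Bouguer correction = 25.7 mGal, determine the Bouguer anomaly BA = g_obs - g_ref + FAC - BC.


BA = g_obs - g_ref + FAC - BC
= 982434.89 - 982373.12 + 71.43 - 25.7
= 107.5 mGal

107.5


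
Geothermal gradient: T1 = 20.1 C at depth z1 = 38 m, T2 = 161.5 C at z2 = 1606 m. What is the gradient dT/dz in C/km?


dT = 161.5 - 20.1 = 141.4 C
dz = 1606 - 38 = 1568 m
gradient = dT/dz * 1000 = 141.4/1568 * 1000 = 90.1786 C/km

90.1786


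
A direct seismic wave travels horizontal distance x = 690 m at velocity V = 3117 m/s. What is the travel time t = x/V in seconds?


t = x / V
= 690 / 3117
= 0.2214 s

0.2214


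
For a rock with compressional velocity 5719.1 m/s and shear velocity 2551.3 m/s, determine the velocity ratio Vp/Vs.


Vp/Vs = 5719.1 / 2551.3
= 2.2416

2.2416


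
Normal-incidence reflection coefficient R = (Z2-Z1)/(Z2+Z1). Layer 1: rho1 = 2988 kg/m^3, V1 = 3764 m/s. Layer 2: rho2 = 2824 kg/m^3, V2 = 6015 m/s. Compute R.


Z1 = 2988 * 3764 = 11246832
Z2 = 2824 * 6015 = 16986360
R = (16986360 - 11246832) / (16986360 + 11246832) = 5739528 / 28233192 = 0.2033

0.2033


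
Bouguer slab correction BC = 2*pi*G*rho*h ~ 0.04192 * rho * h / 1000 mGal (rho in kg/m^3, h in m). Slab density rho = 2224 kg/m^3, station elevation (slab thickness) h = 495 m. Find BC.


BC = 0.04192 * rho * h / 1000
= 0.04192 * 2224 * 495 / 1000
= 46.1489 mGal

46.1489


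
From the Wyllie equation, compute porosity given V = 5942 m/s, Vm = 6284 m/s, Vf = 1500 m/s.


1/V - 1/Vm = 1/5942 - 1/6284 = 9.16e-06
1/Vf - 1/Vm = 1/1500 - 1/6284 = 0.00050753
phi = 9.16e-06 / 0.00050753 = 0.018

0.018


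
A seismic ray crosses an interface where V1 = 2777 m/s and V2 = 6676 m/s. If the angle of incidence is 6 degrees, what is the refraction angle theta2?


sin(theta1) = sin(6 deg) = 0.104528
sin(theta2) = V2/V1 * sin(theta1) = 6676/2777 * 0.104528 = 0.25129
theta2 = arcsin(0.25129) = 14.5539 degrees

14.5539


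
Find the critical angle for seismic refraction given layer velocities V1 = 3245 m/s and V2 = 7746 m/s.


V1/V2 = 3245/7746 = 0.418926
theta_c = arcsin(0.418926) = 24.7668 degrees

24.7668


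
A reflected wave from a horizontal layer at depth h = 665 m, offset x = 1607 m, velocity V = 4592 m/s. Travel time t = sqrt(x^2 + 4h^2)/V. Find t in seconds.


x^2 + 4h^2 = 1607^2 + 4*665^2 = 2582449 + 1768900 = 4351349
sqrt(4351349) = 2085.9887
t = 2085.9887 / 4592 = 0.4543 s

0.4543


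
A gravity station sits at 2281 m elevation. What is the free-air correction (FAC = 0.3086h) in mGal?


FAC = 0.3086 * h
= 0.3086 * 2281
= 703.9166 mGal

703.9166


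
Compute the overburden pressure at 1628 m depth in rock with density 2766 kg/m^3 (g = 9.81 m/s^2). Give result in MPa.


P = rho * g * z / 1e6
= 2766 * 9.81 * 1628 / 1e6
= 44174900.88 / 1e6
= 44.1749 MPa

44.1749


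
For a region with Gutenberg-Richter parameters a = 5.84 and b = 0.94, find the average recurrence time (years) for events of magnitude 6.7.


log10(N) = 5.84 - 0.94*6.7 = -0.458
N = 10^-0.458 = 0.348337
T = 1/N = 1/0.348337 = 2.8708 years

2.8708


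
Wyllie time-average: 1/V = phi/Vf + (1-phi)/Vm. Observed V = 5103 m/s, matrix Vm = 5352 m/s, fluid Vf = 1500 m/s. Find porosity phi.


1/V - 1/Vm = 1/5103 - 1/5352 = 9.12e-06
1/Vf - 1/Vm = 1/1500 - 1/5352 = 0.00047982
phi = 9.12e-06 / 0.00047982 = 0.019

0.019


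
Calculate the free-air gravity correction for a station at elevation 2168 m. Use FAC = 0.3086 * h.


FAC = 0.3086 * h
= 0.3086 * 2168
= 669.0448 mGal

669.0448


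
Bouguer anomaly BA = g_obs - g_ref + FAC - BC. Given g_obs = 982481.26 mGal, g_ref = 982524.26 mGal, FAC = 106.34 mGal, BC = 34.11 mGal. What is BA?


BA = g_obs - g_ref + FAC - BC
= 982481.26 - 982524.26 + 106.34 - 34.11
= 29.23 mGal

29.23


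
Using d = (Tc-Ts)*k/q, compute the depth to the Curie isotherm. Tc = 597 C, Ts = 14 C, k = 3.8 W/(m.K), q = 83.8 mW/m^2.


T_Curie - T_surf = 597 - 14 = 583 C
Convert q to W/m^2: 83.8 mW/m^2 = 0.0838 W/m^2
d = 583 * 3.8 / 0.0838 = 26436.75 m

26436.75


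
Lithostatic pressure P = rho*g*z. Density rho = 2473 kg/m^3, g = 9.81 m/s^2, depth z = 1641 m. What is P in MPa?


P = rho * g * z / 1e6
= 2473 * 9.81 * 1641 / 1e6
= 39810873.33 / 1e6
= 39.8109 MPa

39.8109


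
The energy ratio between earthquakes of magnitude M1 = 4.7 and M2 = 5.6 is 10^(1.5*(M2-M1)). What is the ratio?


M2 - M1 = 5.6 - 4.7 = 0.9
1.5 * 0.9 = 1.35
ratio = 10^1.35 = 22.39

22.39


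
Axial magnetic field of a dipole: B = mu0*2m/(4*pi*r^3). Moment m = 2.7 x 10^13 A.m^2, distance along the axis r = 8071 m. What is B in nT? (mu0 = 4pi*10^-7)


m = 2.7 x 10^13 = 27000000000000 A.m^2
2m = 54000000000000 A.m^2
r^3 = 8071^3 = 525753341911
B = (4pi*10^-7) * 54000000000000 / (4*pi * 525753341911) * 1e9
= 67858401.31754 / 6606811346191.52 * 1e9
= 10270.9761 nT

10270.9761


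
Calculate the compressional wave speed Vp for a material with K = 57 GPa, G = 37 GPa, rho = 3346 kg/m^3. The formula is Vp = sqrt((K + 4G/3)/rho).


First compute the effective modulus:
K + 4G/3 = 57e9 + 4*37e9/3 = 106333333333.33 Pa
Then divide by density:
106333333333.33 / 3346 = 31779238.8922 Pa/(kg/m^3)
Take the square root:
Vp = sqrt(31779238.8922) = 5637.31 m/s

5637.31


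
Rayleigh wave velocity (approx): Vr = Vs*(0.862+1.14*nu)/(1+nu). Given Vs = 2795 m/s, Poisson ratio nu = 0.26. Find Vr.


Numerator factor = 0.862 + 1.14*0.26 = 1.1584
Denominator = 1 + 0.26 = 1.26
Vr = 2795 * 1.1584 / 1.26 = 2569.63 m/s

2569.63


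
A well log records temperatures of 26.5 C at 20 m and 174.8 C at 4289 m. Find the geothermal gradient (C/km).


dT = 174.8 - 26.5 = 148.3 C
dz = 4289 - 20 = 4269 m
gradient = dT/dz * 1000 = 148.3/4269 * 1000 = 34.7388 C/km

34.7388


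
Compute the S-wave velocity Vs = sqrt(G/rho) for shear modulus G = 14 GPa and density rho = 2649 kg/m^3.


Convert G to Pa: G = 14e9 Pa
Compute G/rho = 14e9 / 2649 = 5285013.2125
Vs = sqrt(5285013.2125) = 2298.92 m/s

2298.92


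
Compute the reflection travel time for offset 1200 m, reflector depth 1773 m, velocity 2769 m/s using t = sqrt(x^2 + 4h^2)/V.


x^2 + 4h^2 = 1200^2 + 4*1773^2 = 1440000 + 12574116 = 14014116
sqrt(14014116) = 3743.5432
t = 3743.5432 / 2769 = 1.3519 s

1.3519


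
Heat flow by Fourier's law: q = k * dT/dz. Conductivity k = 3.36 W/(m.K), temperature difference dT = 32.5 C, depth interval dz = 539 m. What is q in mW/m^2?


q = k * dT / dz * 1000
= 3.36 * 32.5 / 539 * 1000
= 0.202597 * 1000
= 202.5974 mW/m^2

202.5974


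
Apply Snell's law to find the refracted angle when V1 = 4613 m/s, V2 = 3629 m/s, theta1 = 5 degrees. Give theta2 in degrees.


sin(theta1) = sin(5 deg) = 0.087156
sin(theta2) = V2/V1 * sin(theta1) = 3629/4613 * 0.087156 = 0.068565
theta2 = arcsin(0.068565) = 3.9315 degrees

3.9315
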